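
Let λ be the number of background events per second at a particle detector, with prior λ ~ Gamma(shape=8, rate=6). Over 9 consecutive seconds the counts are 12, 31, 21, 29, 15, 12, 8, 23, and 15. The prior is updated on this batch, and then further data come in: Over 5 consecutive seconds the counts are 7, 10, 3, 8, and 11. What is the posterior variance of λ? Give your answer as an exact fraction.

213/400

Total count: 12 + 31 + 21 + 29 + 15 + 12 + 8 + 23 + 15 = 166.
Total exposure: 9 seconds.
After the first batch: Gamma(8 + 166, 6 + 9) = Gamma(174, 15).
Total count: 7 + 10 + 3 + 8 + 11 = 39.
Total exposure: 5 seconds.
After the second batch: Gamma(174 + 39, 15 + 5) = Gamma(213, 20).
Posterior variance = α'/β'² = 213/400.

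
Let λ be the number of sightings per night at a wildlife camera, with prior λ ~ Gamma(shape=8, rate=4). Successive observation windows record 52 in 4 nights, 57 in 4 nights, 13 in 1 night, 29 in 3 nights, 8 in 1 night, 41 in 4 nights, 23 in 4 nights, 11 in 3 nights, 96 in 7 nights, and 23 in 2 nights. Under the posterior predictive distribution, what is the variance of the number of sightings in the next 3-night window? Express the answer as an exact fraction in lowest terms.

Total count: 52 + 57 + 13 + 29 + 8 + 41 + 23 + 11 + 96 + 23 = 353.
Total exposure: 4 + 4 + 1 + 3 + 1 + 4 + 4 + 3 + 7 + 2 = 33 nights.
Conjugate update: add total count to the shape and total exposure to the rate, giving Gamma(361, 37).
The posterior predictive for a window of length T is Negative Binomial with variance T·α'·(β'+T)/β'² = 3·361·40/1369 = 43320/1369.

43320/1369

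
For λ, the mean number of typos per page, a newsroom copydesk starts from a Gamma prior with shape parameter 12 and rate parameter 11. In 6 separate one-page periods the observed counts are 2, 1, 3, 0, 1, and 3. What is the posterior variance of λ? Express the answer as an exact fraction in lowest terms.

22/289

Total count: 2 + 1 + 3 + 0 + 1 + 3 = 10.
Total exposure: 6 pages.
By Gamma–Poisson conjugacy, the posterior is Gamma(α + Σx, β + Σt) = Gamma(12 + 10, 11 + 6) = Gamma(22, 17).
Posterior variance = α'/β'² = 22/289.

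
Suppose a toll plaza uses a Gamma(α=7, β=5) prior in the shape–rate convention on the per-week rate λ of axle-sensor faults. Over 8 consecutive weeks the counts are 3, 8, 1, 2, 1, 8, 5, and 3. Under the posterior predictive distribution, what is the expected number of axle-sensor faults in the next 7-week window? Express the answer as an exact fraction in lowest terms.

Total count: 3 + 8 + 1 + 2 + 1 + 8 + 5 + 3 = 31.
Total exposure: 8 weeks.
Gamma(α, β) with Poisson data over total exposure Σt gives posterior Gamma(α+Σx, β+Σt) = Gamma(38, 13).
Predictive mean over a 7-week window = T·E[λ|data] = 7·38/13 = 266/13.

266/13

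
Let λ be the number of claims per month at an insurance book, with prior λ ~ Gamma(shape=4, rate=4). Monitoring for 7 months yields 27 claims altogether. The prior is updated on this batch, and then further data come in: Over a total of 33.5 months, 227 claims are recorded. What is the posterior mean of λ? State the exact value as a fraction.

516/89

Total count 27 over total exposure 7 months.
After the first batch: Gamma(4 + 27, 4 + 7) = Gamma(31, 11).
Total count 227 over total exposure 33.5 months.
After the second batch: Gamma(31 + 227, 11 + 33.5) = Gamma(258, 89/2).
Posterior mean = α'/β' = 258/(89/2) = 516/89.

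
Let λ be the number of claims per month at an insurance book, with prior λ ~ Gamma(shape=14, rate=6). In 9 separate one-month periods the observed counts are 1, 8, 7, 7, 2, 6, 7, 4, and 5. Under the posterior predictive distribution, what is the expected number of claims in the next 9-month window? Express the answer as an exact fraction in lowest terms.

183/5

Total count: 1 + 8 + 7 + 7 + 2 + 6 + 7 + 4 + 5 = 47.
Total exposure: 9 months.
Gamma(α, β) with Poisson data over total exposure Σt gives posterior Gamma(α+Σx, β+Σt) = Gamma(61, 15).
Predictive mean over a 9-month window = T·E[λ|data] = 9·61/15 = 183/5.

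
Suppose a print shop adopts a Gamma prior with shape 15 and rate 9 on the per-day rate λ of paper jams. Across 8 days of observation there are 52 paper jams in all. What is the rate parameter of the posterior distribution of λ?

17

Total count 52 over total exposure 8 days.
By Gamma–Poisson conjugacy, the posterior is Gamma(α + Σx, β + Σt) = Gamma(15 + 52, 9 + 8) = Gamma(67, 17).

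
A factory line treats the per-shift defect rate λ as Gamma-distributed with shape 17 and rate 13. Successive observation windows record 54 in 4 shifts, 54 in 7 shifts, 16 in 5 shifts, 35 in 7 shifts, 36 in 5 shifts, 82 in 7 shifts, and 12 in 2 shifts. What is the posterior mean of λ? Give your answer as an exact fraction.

Total count: 54 + 54 + 16 + 35 + 36 + 82 + 12 = 289.
Total exposure: 4 + 7 + 5 + 7 + 5 + 7 + 2 = 37 shifts.
Conjugate update: add total count to the shape and total exposure to the rate, giving Gamma(306, 50).
Posterior mean = α'/β' = 306/50 = 153/25.

153/25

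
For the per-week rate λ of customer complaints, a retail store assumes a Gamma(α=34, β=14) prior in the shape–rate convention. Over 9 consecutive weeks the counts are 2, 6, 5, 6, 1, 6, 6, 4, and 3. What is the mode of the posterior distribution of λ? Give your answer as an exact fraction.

72/23

Total count: 2 + 6 + 5 + 6 + 1 + 6 + 6 + 4 + 3 = 39.
Total exposure: 9 weeks.
Gamma(α, β) with Poisson data over total exposure Σt gives posterior Gamma(α+Σx, β+Σt) = Gamma(73, 23).
Posterior mode = (α'−1)/β' = 72/23.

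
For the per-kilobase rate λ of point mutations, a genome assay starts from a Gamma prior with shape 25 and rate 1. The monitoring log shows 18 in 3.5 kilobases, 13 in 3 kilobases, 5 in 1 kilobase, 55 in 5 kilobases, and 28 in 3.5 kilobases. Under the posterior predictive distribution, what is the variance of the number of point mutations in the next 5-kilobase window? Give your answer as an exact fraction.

15840/289

Total count: 18 + 13 + 5 + 55 + 28 = 119.
Total exposure: 3.5 + 3 + 1 + 5 + 3.5 = 16 kilobases.
Conjugate update: add total count to the shape and total exposure to the rate, giving Gamma(144, 17).
The posterior predictive for a window of length T is Negative Binomial with variance T·α'·(β'+T)/β'² = 5·144·22/289 = 15840/289.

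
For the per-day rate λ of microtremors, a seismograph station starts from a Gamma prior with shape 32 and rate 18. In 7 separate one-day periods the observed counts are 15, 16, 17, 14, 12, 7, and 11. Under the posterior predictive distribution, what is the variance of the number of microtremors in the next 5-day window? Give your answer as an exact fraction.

744/25

Total count: 15 + 16 + 17 + 14 + 12 + 7 + 11 = 92.
Total exposure: 7 days.
By Gamma–Poisson conjugacy, the posterior is Gamma(α + Σx, β + Σt) = Gamma(32 + 92, 18 + 7) = Gamma(124, 25).
The posterior predictive for a window of length T is Negative Binomial with variance T·α'·(β'+T)/β'² = 5·124·30/625 = 744/25.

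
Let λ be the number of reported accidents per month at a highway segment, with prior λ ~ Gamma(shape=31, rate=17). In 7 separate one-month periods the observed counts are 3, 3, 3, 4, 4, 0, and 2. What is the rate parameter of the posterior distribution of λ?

Total count: 3 + 3 + 3 + 4 + 4 + 0 + 2 = 19.
Total exposure: 7 months.
By Gamma–Poisson conjugacy, the posterior is Gamma(α + Σx, β + Σt) = Gamma(31 + 19, 17 + 7) = Gamma(50, 24).

24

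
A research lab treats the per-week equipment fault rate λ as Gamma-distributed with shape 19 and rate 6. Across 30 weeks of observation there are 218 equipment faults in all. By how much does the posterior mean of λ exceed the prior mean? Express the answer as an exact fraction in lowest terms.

Total count 218 over total exposure 30 weeks.
By Gamma–Poisson conjugacy, the posterior is Gamma(α + Σx, β + Σt) = Gamma(19 + 218, 6 + 30) = Gamma(237, 36).
Posterior mean = 237/36 = 79/12; prior mean = 19/6 = 19/6. Difference = 79/12 − 19/6 = 41/12.

41/12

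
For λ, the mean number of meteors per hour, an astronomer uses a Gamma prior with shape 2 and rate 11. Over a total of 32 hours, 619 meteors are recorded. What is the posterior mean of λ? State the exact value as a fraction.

621/43

Total count 619 over total exposure 32 hours.
Conjugate update: add total count to the shape and total exposure to the rate, giving Gamma(621, 43).
Posterior mean = α'/β' = 621/43.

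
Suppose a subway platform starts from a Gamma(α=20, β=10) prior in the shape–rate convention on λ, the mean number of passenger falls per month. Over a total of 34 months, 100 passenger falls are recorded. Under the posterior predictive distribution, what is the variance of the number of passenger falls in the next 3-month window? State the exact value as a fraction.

2115/242

Total count 100 over total exposure 34 months.
The Gamma prior is conjugate for the Poisson rate, so λ | data ~ Gamma(20+100, 10+34) = Gamma(120, 44).
The posterior predictive for a window of length T is Negative Binomial with variance T·α'·(β'+T)/β'² = 3·120·47/1936 = 2115/242.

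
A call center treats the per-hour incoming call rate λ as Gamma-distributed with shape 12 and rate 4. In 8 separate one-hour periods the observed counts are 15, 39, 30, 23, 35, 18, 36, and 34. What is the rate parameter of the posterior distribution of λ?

12

Total count: 15 + 39 + 30 + 23 + 35 + 18 + 36 + 34 = 230.
Total exposure: 8 hours.
By Gamma–Poisson conjugacy, the posterior is Gamma(α + Σx, β + Σt) = Gamma(12 + 230, 4 + 8) = Gamma(242, 12).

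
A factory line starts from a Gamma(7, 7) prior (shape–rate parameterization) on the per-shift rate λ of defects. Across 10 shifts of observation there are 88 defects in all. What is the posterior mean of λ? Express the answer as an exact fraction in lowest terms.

95/17

Total count 88 over total exposure 10 shifts.
Posterior: α' = 7 + 88 = 95, β' = 7 + 10 = 17.
Posterior mean = α'/β' = 95/17.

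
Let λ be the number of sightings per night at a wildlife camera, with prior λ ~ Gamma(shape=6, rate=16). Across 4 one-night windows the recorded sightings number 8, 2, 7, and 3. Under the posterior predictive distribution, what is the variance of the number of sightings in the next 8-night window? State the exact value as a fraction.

Total count: 8 + 2 + 7 + 3 = 20.
Total exposure: 4 nights.
Gamma(α, β) with Poisson data over total exposure Σt gives posterior Gamma(α+Σx, β+Σt) = Gamma(26, 20).
The posterior predictive for a window of length T is Negative Binomial with variance T·α'·(β'+T)/β'² = 8·26·28/400 = 364/25.

364/25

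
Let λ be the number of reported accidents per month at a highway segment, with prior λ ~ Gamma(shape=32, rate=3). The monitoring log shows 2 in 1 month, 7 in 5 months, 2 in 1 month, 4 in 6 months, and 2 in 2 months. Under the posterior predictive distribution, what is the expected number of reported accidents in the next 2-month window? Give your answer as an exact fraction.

Total count: 2 + 7 + 2 + 4 + 2 = 17.
Total exposure: 1 + 5 + 1 + 6 + 2 = 15 months.
Posterior: α' = 32 + 17 = 49, β' = 3 + 15 = 18.
Predictive mean over a 2-month window = T·E[λ|data] = 2·49/18 = 49/9.

49/9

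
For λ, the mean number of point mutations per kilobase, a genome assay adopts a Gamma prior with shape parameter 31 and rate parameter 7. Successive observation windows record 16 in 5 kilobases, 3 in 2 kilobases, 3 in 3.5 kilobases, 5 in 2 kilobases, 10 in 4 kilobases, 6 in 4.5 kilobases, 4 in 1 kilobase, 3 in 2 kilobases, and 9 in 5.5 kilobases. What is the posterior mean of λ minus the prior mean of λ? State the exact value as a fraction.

Total count: 16 + 3 + 3 + 5 + 10 + 6 + 4 + 3 + 9 = 59.
Total exposure: 5 + 2 + 3.5 + 2 + 4 + 4.5 + 1 + 2 + 5.5 = 29.5 kilobases.
The Gamma prior is conjugate for the Poisson rate, so λ | data ~ Gamma(31+59, 7+29.5) = Gamma(90, 73/2).
Posterior mean = 90/(73/2) = 180/73; prior mean = 31/7 = 31/7. Difference = 180/73 − 31/7 = -1003/511.

-1003/511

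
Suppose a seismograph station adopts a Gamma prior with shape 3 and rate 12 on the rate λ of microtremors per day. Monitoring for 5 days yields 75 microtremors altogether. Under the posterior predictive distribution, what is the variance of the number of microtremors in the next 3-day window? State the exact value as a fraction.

Total count 75 over total exposure 5 days.
Conjugate update: add total count to the shape and total exposure to the rate, giving Gamma(78, 17).
The posterior predictive for a window of length T is Negative Binomial with variance T·α'·(β'+T)/β'² = 3·78·20/289 = 4680/289.

4680/289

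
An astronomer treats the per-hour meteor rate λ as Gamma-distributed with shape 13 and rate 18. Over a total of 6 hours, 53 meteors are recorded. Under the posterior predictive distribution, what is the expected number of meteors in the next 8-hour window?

22

Total count 53 over total exposure 6 hours.
Posterior: α' = 13 + 53 = 66, β' = 18 + 6 = 24.
Predictive mean over an 8-hour window = T·E[λ|data] = 8·66/24 = 22.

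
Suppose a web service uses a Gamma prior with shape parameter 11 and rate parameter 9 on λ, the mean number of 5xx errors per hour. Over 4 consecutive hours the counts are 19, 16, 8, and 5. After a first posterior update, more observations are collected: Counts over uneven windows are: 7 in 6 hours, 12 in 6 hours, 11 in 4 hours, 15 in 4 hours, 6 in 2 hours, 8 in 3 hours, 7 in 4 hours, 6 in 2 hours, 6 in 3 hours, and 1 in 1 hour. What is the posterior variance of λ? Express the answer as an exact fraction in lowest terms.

Total count: 19 + 16 + 8 + 5 = 48.
Total exposure: 4 hours.
After the first batch: Gamma(11 + 48, 9 + 4) = Gamma(59, 13).
Total count: 7 + 12 + 11 + 15 + 6 + 8 + 7 + 6 + 6 + 1 = 79.
Total exposure: 6 + 6 + 4 + 4 + 2 + 3 + 4 + 2 + 3 + 1 = 35 hours.
After the second batch: Gamma(59 + 79, 13 + 35) = Gamma(138, 48).
Posterior variance = α'/β'² = 138/2304 = 23/384.

23/384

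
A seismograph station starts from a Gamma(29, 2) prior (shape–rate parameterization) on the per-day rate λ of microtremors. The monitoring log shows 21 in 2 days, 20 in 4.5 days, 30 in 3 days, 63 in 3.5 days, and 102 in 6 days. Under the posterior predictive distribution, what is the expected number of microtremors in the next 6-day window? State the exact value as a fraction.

530/7

Total count: 21 + 20 + 30 + 63 + 102 = 236.
Total exposure: 2 + 4.5 + 3 + 3.5 + 6 = 19 days.
By Gamma–Poisson conjugacy, the posterior is Gamma(α + Σx, β + Σt) = Gamma(29 + 236, 2 + 19) = Gamma(265, 21).
Predictive mean over a 6-day window = T·E[λ|data] = 6·265/21 = 530/7.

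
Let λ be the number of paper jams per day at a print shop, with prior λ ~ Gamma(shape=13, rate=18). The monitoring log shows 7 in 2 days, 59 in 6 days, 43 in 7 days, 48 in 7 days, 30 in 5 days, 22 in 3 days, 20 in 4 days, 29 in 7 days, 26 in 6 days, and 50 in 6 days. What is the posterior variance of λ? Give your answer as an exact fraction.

347/5041

Total count: 7 + 59 + 43 + 48 + 30 + 22 + 20 + 29 + 26 + 50 = 334.
Total exposure: 2 + 6 + 7 + 7 + 5 + 3 + 4 + 7 + 6 + 6 = 53 days.
The Gamma prior is conjugate for the Poisson rate, so λ | data ~ Gamma(13+334, 18+53) = Gamma(347, 71).
Posterior variance = α'/β'² = 347/5041.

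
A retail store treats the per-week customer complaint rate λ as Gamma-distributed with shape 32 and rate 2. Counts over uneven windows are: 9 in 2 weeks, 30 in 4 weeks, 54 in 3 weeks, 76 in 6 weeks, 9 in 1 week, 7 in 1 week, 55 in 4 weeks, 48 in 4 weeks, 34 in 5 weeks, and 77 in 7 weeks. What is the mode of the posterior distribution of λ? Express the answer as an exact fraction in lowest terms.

Total count: 9 + 30 + 54 + 76 + 9 + 7 + 55 + 48 + 34 + 77 = 399.
Total exposure: 2 + 4 + 3 + 6 + 1 + 1 + 4 + 4 + 5 + 7 = 37 weeks.
Posterior: α' = 32 + 399 = 431, β' = 2 + 37 = 39.
Posterior mode = (α'−1)/β' = 430/39.

430/39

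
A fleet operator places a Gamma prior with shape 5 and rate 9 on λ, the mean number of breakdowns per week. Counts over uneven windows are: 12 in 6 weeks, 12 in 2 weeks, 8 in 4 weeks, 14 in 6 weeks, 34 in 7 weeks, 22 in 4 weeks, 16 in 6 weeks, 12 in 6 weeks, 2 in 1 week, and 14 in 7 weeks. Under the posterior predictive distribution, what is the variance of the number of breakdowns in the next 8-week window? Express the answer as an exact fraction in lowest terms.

19932/841

Total count: 12 + 12 + 8 + 14 + 34 + 22 + 16 + 12 + 2 + 14 = 146.
Total exposure: 6 + 2 + 4 + 6 + 7 + 4 + 6 + 6 + 1 + 7 = 49 weeks.
Conjugate update: add total count to the shape and total exposure to the rate, giving Gamma(151, 58).
The posterior predictive for a window of length T is Negative Binomial with variance T·α'·(β'+T)/β'² = 8·151·66/3364 = 19932/841.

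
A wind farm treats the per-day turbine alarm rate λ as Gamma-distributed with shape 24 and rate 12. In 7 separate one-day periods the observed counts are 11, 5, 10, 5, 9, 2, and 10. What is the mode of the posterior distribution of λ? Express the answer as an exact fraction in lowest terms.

Total count: 11 + 5 + 10 + 5 + 9 + 2 + 10 = 52.
Total exposure: 7 days.
By Gamma–Poisson conjugacy, the posterior is Gamma(α + Σx, β + Σt) = Gamma(24 + 52, 12 + 7) = Gamma(76, 19).
Posterior mode = (α'−1)/β' = 75/19.

75/19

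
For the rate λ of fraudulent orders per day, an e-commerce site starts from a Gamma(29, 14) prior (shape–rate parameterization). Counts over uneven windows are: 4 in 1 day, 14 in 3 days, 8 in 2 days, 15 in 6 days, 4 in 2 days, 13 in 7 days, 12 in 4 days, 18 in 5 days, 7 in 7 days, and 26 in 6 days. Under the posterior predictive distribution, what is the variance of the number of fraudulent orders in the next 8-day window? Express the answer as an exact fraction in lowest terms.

Total count: 4 + 14 + 8 + 15 + 4 + 13 + 12 + 18 + 7 + 26 = 121.
Total exposure: 1 + 3 + 2 + 6 + 2 + 7 + 4 + 5 + 7 + 6 = 43 days.
Posterior: α' = 29 + 121 = 150, β' = 14 + 43 = 57.
The posterior predictive for a window of length T is Negative Binomial with variance T·α'·(β'+T)/β'² = 8·150·65/3249 = 26000/1083.

26000/1083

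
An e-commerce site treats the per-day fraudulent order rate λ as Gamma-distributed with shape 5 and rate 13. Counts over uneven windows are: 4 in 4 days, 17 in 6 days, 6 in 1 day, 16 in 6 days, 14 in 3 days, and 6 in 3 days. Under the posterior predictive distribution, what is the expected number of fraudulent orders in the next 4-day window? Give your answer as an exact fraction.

68/9

Total count: 4 + 17 + 6 + 16 + 14 + 6 = 63.
Total exposure: 4 + 6 + 1 + 6 + 3 + 3 = 23 days.
Posterior: α' = 5 + 63 = 68, β' = 13 + 23 = 36.
Predictive mean over a 4-day window = T·E[λ|data] = 4·68/36 = 68/9.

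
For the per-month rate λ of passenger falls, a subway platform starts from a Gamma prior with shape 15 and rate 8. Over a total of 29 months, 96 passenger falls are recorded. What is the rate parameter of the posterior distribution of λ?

Total count 96 over total exposure 29 months.
Posterior: α' = 15 + 96 = 111, β' = 8 + 29 = 37.

37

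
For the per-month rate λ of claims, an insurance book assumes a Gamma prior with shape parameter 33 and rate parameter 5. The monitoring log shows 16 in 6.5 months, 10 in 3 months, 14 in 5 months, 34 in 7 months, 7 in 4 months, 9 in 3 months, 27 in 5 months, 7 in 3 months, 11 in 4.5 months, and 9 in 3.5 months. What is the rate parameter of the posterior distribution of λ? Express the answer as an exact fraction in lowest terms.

99/2

Total count: 16 + 10 + 14 + 34 + 7 + 9 + 27 + 7 + 11 + 9 = 144.
Total exposure: 6.5 + 3 + 5 + 7 + 4 + 3 + 5 + 3 + 4.5 + 3.5 = 44.5 months.
Posterior: α' = 33 + 144 = 177, β' = 5 + 44.5 = 99/2.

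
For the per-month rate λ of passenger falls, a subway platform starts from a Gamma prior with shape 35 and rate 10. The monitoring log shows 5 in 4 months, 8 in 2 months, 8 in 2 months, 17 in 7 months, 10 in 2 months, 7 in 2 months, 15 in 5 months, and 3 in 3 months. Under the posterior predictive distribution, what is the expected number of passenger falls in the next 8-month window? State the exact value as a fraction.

Total count: 5 + 8 + 8 + 17 + 10 + 7 + 15 + 3 = 73.
Total exposure: 4 + 2 + 2 + 7 + 2 + 2 + 5 + 3 = 27 months.
The Gamma prior is conjugate for the Poisson rate, so λ | data ~ Gamma(35+73, 10+27) = Gamma(108, 37).
Predictive mean over an 8-month window = T·E[λ|data] = 8·108/37 = 864/37.

864/37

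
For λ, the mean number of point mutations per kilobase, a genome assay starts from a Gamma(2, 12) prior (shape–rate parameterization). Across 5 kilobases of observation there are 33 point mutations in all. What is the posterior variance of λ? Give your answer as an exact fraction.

35/289

Total count 33 over total exposure 5 kilobases.
Conjugate update: add total count to the shape and total exposure to the rate, giving Gamma(35, 17).
Posterior variance = α'/β'² = 35/289.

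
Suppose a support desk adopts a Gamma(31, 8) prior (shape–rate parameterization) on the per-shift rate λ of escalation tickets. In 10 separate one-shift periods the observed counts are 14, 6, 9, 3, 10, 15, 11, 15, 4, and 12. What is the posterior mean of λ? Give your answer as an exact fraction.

65/9

Total count: 14 + 6 + 9 + 3 + 10 + 15 + 11 + 15 + 4 + 12 = 99.
Total exposure: 10 shifts.
Gamma(α, β) with Poisson data over total exposure Σt gives posterior Gamma(α+Σx, β+Σt) = Gamma(130, 18).
Posterior mean = α'/β' = 130/18 = 65/9.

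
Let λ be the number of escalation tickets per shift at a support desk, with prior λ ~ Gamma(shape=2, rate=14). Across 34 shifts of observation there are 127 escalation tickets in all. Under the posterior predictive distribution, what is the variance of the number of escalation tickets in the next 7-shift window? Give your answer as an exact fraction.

Total count 127 over total exposure 34 shifts.
Gamma(α, β) with Poisson data over total exposure Σt gives posterior Gamma(α+Σx, β+Σt) = Gamma(129, 48).
The posterior predictive for a window of length T is Negative Binomial with variance T·α'·(β'+T)/β'² = 7·129·55/2304 = 16555/768.

16555/768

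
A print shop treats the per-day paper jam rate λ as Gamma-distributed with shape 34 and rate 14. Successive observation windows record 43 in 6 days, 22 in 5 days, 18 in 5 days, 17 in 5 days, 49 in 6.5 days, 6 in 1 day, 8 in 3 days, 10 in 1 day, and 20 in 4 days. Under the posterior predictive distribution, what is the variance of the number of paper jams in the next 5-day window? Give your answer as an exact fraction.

Total count: 43 + 22 + 18 + 17 + 49 + 6 + 8 + 10 + 20 = 193.
Total exposure: 6 + 5 + 5 + 5 + 6.5 + 1 + 3 + 1 + 4 = 36.5 days.
The Gamma prior is conjugate for the Poisson rate, so λ | data ~ Gamma(34+193, 14+36.5) = Gamma(227, 101/2).
The posterior predictive for a window of length T is Negative Binomial with variance T·α'·(β'+T)/β'² = 5·227·(111/2)/(10201/4) = 251970/10201.

251970/10201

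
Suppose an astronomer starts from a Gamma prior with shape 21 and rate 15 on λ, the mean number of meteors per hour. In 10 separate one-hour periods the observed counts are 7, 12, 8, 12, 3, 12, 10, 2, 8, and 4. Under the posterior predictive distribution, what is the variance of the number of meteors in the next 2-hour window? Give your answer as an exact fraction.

Total count: 7 + 12 + 8 + 12 + 3 + 12 + 10 + 2 + 8 + 4 = 78.
Total exposure: 10 hours.
The Gamma prior is conjugate for the Poisson rate, so λ | data ~ Gamma(21+78, 15+10) = Gamma(99, 25).
The posterior predictive for a window of length T is Negative Binomial with variance T·α'·(β'+T)/β'² = 2·99·27/625 = 5346/625.

5346/625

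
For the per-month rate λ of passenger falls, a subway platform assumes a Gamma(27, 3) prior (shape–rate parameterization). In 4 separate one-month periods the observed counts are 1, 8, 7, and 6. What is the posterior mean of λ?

7

Total count: 1 + 8 + 7 + 6 = 22.
Total exposure: 4 months.
The Gamma prior is conjugate for the Poisson rate, so λ | data ~ Gamma(27+22, 3+4) = Gamma(49, 7).
Posterior mean = α'/β' = 49/7 = 7.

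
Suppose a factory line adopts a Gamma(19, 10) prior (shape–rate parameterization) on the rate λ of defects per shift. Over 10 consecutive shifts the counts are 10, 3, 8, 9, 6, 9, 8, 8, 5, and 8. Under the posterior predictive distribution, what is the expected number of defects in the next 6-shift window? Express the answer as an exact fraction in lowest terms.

Total count: 10 + 3 + 8 + 9 + 6 + 9 + 8 + 8 + 5 + 8 = 74.
Total exposure: 10 shifts.
Posterior: α' = 19 + 74 = 93, β' = 10 + 10 = 20.
Predictive mean over a 6-shift window = T·E[λ|data] = 6·93/20 = 279/10.

279/10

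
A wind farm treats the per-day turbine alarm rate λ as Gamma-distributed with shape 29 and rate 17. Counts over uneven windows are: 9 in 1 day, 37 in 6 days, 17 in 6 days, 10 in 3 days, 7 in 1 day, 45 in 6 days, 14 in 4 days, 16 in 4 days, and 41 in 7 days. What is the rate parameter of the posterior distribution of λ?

Total count: 9 + 37 + 17 + 10 + 7 + 45 + 14 + 16 + 41 = 196.
Total exposure: 1 + 6 + 6 + 3 + 1 + 6 + 4 + 4 + 7 = 38 days.
Posterior: α' = 29 + 196 = 225, β' = 17 + 38 = 55.

55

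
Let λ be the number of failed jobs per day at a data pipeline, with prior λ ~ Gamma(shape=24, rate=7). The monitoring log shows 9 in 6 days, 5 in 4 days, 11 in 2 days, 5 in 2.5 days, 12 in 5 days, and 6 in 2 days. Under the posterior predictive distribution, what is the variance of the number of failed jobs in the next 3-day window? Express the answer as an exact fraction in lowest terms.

3024/361

Total count: 9 + 5 + 11 + 5 + 12 + 6 = 48.
Total exposure: 6 + 4 + 2 + 2.5 + 5 + 2 = 21.5 days.
Gamma(α, β) with Poisson data over total exposure Σt gives posterior Gamma(α+Σx, β+Σt) = Gamma(72, 57/2).
The posterior predictive for a window of length T is Negative Binomial with variance T·α'·(β'+T)/β'² = 3·72·(63/2)/(3249/4) = 3024/361.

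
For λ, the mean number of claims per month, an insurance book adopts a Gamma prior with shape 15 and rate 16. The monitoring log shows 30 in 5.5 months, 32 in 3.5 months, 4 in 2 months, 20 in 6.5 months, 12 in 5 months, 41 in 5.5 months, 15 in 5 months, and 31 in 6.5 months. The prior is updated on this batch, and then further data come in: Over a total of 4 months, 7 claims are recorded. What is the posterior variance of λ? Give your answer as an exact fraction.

828/14161

Total count: 30 + 32 + 4 + 20 + 12 + 41 + 15 + 31 = 185.
Total exposure: 5.5 + 3.5 + 2 + 6.5 + 5 + 5.5 + 5 + 6.5 = 39.5 months.
After the first batch: Gamma(15 + 185, 16 + 39.5) = Gamma(200, 111/2).
Total count 7 over total exposure 4 months.
After the second batch: Gamma(200 + 7, 111/2 + 4) = Gamma(207, 119/2).
Posterior variance = α'/β'² = 207/(14161/4) = 828/14161.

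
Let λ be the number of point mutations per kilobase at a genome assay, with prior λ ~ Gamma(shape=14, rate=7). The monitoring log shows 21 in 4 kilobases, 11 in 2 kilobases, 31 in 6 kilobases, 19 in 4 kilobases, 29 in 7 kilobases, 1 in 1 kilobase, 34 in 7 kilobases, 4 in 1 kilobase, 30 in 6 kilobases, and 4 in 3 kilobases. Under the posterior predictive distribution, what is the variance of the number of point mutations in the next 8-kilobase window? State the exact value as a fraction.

77/2

Total count: 21 + 11 + 31 + 19 + 29 + 1 + 34 + 4 + 30 + 4 = 184.
Total exposure: 4 + 2 + 6 + 4 + 7 + 1 + 7 + 1 + 6 + 3 = 41 kilobases.
Conjugate update: add total count to the shape and total exposure to the rate, giving Gamma(198, 48).
The posterior predictive for a window of length T is Negative Binomial with variance T·α'·(β'+T)/β'² = 8·198·56/2304 = 77/2.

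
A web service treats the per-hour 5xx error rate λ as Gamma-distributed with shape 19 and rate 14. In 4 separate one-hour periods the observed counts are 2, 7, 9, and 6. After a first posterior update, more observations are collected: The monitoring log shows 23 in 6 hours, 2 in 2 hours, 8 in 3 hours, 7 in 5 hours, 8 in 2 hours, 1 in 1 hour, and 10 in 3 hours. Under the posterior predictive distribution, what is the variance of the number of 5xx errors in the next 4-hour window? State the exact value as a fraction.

561/50

Total count: 2 + 7 + 9 + 6 = 24.
Total exposure: 4 hours.
After the first batch: Gamma(19 + 24, 14 + 4) = Gamma(43, 18).
Total count: 23 + 2 + 8 + 7 + 8 + 1 + 10 = 59.
Total exposure: 6 + 2 + 3 + 5 + 2 + 1 + 3 = 22 hours.
After the second batch: Gamma(43 + 59, 18 + 22) = Gamma(102, 40).
The posterior predictive for a window of length T is Negative Binomial with variance T·α'·(β'+T)/β'² = 4·102·44/1600 = 561/50.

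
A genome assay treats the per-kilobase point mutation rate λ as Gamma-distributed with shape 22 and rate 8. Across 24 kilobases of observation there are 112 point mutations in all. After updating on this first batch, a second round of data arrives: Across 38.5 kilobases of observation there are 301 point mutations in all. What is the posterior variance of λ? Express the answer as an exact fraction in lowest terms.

Total count 112 over total exposure 24 kilobases.
After the first batch: Gamma(22 + 112, 8 + 24) = Gamma(134, 32).
Total count 301 over total exposure 38.5 kilobases.
After the second batch: Gamma(134 + 301, 32 + 38.5) = Gamma(435, 141/2).
Posterior variance = α'/β'² = 435/(19881/4) = 580/6627.

580/6627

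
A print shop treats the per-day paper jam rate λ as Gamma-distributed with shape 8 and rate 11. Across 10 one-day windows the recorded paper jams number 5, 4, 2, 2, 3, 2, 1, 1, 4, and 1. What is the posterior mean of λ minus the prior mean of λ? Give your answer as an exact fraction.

65/77

Total count: 5 + 4 + 2 + 2 + 3 + 2 + 1 + 1 + 4 + 1 = 25.
Total exposure: 10 days.
Gamma(α, β) with Poisson data over total exposure Σt gives posterior Gamma(α+Σx, β+Σt) = Gamma(33, 21).
Posterior mean = 33/21 = 11/7; prior mean = 8/11 = 8/11. Difference = 11/7 − 8/11 = 65/77.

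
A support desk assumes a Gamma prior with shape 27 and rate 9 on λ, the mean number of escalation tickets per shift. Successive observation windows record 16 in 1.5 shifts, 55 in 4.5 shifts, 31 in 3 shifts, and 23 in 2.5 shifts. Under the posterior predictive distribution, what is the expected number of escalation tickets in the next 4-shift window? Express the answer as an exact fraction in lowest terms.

1216/41

Total count: 16 + 55 + 31 + 23 = 125.
Total exposure: 1.5 + 4.5 + 3 + 2.5 = 11.5 shifts.
Conjugate update: add total count to the shape and total exposure to the rate, giving Gamma(152, 41/2).
Predictive mean over a 4-shift window = T·E[λ|data] = 4·152/(41/2) = 1216/41.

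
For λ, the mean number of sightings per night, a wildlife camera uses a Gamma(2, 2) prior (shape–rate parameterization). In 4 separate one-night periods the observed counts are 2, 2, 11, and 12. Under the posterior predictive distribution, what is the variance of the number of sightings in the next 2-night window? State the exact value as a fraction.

Total count: 2 + 2 + 11 + 12 = 27.
Total exposure: 4 nights.
Conjugate update: add total count to the shape and total exposure to the rate, giving Gamma(29, 6).
The posterior predictive for a window of length T is Negative Binomial with variance T·α'·(β'+T)/β'² = 2·29·8/36 = 116/9.

116/9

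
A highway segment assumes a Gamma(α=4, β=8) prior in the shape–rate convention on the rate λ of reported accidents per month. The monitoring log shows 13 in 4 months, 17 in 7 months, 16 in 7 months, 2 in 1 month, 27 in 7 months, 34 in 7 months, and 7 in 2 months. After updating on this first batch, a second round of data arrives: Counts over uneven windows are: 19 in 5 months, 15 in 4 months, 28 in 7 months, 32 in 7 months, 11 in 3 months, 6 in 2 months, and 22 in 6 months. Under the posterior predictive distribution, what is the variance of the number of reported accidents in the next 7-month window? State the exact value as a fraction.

276/11

Total count: 13 + 17 + 16 + 2 + 27 + 34 + 7 = 116.
Total exposure: 4 + 7 + 7 + 1 + 7 + 7 + 2 = 35 months.
After the first batch: Gamma(4 + 116, 8 + 35) = Gamma(120, 43).
Total count: 19 + 15 + 28 + 32 + 11 + 6 + 22 = 133.
Total exposure: 5 + 4 + 7 + 7 + 3 + 2 + 6 = 34 months.
After the second batch: Gamma(120 + 133, 43 + 34) = Gamma(253, 77).
The posterior predictive for a window of length T is Negative Binomial with variance T·α'·(β'+T)/β'² = 7·253·84/5929 = 276/11.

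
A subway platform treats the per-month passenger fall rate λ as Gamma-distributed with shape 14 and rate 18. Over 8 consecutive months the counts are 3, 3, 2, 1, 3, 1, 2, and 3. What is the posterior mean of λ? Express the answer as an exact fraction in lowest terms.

16/13

Total count: 3 + 3 + 2 + 1 + 3 + 1 + 2 + 3 = 18.
Total exposure: 8 months.
Conjugate update: add total count to the shape and total exposure to the rate, giving Gamma(32, 26).
Posterior mean = α'/β' = 32/26 = 16/13.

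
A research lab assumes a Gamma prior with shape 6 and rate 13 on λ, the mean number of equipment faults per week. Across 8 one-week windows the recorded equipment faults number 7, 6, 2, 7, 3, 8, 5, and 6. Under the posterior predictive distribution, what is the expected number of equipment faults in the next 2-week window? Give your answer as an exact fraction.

100/21

Total count: 7 + 6 + 2 + 7 + 3 + 8 + 5 + 6 = 44.
Total exposure: 8 weeks.
By Gamma–Poisson conjugacy, the posterior is Gamma(α + Σx, β + Σt) = Gamma(6 + 44, 13 + 8) = Gamma(50, 21).
Predictive mean over a 2-week window = T·E[λ|data] = 2·50/21 = 100/21.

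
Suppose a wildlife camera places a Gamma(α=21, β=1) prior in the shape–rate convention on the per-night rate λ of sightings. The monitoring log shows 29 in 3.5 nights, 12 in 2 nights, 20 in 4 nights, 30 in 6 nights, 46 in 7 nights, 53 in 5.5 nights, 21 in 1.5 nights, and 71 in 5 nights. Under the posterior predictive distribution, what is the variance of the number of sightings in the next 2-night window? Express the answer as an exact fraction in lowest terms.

Total count: 29 + 12 + 20 + 30 + 46 + 53 + 21 + 71 = 282.
Total exposure: 3.5 + 2 + 4 + 6 + 7 + 5.5 + 1.5 + 5 = 34.5 nights.
The Gamma prior is conjugate for the Poisson rate, so λ | data ~ Gamma(21+282, 1+34.5) = Gamma(303, 71/2).
The posterior predictive for a window of length T is Negative Binomial with variance T·α'·(β'+T)/β'² = 2·303·(75/2)/(5041/4) = 90900/5041.

90900/5041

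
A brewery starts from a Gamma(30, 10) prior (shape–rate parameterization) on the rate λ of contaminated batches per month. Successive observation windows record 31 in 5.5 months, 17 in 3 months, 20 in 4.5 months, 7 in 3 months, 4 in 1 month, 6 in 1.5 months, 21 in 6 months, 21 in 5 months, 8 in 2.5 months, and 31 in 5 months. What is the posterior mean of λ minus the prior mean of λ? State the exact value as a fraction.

55/47

Total count: 31 + 17 + 20 + 7 + 4 + 6 + 21 + 21 + 8 + 31 = 166.
Total exposure: 5.5 + 3 + 4.5 + 3 + 1 + 1.5 + 6 + 5 + 2.5 + 5 = 37 months.
Conjugate update: add total count to the shape and total exposure to the rate, giving Gamma(196, 47).
Posterior mean = 196/47 = 196/47; prior mean = 30/10 = 3. Difference = 196/47 − 3 = 55/47.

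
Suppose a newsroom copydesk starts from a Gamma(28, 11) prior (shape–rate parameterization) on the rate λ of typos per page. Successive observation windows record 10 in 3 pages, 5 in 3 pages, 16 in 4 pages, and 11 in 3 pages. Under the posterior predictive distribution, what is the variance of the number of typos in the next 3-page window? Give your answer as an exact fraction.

Total count: 10 + 5 + 16 + 11 = 42.
Total exposure: 3 + 3 + 4 + 3 = 13 pages.
Gamma(α, β) with Poisson data over total exposure Σt gives posterior Gamma(α+Σx, β+Σt) = Gamma(70, 24).
The posterior predictive for a window of length T is Negative Binomial with variance T·α'·(β'+T)/β'² = 3·70·27/576 = 315/32.

315/32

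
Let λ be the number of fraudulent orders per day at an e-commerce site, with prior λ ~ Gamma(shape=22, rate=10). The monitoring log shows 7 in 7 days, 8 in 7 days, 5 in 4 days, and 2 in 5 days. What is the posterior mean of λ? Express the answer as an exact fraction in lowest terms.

4/3

Total count: 7 + 8 + 5 + 2 = 22.
Total exposure: 7 + 7 + 4 + 5 = 23 days.
Conjugate update: add total count to the shape and total exposure to the rate, giving Gamma(44, 33).
Posterior mean = α'/β' = 44/33 = 4/3.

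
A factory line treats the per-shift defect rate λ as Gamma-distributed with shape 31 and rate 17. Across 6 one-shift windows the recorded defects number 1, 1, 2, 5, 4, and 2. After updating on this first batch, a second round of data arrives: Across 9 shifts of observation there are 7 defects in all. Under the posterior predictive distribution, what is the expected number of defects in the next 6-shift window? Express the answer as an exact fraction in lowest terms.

159/16

Total count: 1 + 1 + 2 + 5 + 4 + 2 = 15.
Total exposure: 6 shifts.
After the first batch: Gamma(31 + 15, 17 + 6) = Gamma(46, 23).
Total count 7 over total exposure 9 shifts.
After the second batch: Gamma(46 + 7, 23 + 9) = Gamma(53, 32).
Predictive mean over a 6-shift window = T·E[λ|data] = 6·53/32 = 159/16.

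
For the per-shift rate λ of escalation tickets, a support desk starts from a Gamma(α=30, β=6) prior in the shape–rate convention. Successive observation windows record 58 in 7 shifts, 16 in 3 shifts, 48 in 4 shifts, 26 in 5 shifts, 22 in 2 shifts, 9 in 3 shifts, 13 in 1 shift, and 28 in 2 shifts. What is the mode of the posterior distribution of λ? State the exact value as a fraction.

Total count: 58 + 16 + 48 + 26 + 22 + 9 + 13 + 28 = 220.
Total exposure: 7 + 3 + 4 + 5 + 2 + 3 + 1 + 2 = 27 shifts.
By Gamma–Poisson conjugacy, the posterior is Gamma(α + Σx, β + Σt) = Gamma(30 + 220, 6 + 27) = Gamma(250, 33).
Posterior mode = (α'−1)/β' = 249/33 = 83/11.

83/11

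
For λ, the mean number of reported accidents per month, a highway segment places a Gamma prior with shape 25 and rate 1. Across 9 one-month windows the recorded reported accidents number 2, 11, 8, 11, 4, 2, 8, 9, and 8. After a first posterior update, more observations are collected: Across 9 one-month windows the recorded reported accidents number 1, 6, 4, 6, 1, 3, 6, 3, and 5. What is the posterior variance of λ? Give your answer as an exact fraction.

123/361

Total count: 2 + 11 + 8 + 11 + 4 + 2 + 8 + 9 + 8 = 63.
Total exposure: 9 months.
After the first batch: Gamma(25 + 63, 1 + 9) = Gamma(88, 10).
Total count: 1 + 6 + 4 + 6 + 1 + 3 + 6 + 3 + 5 = 35.
Total exposure: 9 months.
After the second batch: Gamma(88 + 35, 10 + 9) = Gamma(123, 19).
Posterior variance = α'/β'² = 123/361.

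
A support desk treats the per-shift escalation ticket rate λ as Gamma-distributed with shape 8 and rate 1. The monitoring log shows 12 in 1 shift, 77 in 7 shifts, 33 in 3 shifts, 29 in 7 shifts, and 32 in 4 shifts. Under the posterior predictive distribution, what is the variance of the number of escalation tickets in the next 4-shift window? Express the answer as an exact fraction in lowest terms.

Total count: 12 + 77 + 33 + 29 + 32 = 183.
Total exposure: 1 + 7 + 3 + 7 + 4 = 22 shifts.
By Gamma–Poisson conjugacy, the posterior is Gamma(α + Σx, β + Σt) = Gamma(8 + 183, 1 + 22) = Gamma(191, 23).
The posterior predictive for a window of length T is Negative Binomial with variance T·α'·(β'+T)/β'² = 4·191·27/529 = 20628/529.

20628/529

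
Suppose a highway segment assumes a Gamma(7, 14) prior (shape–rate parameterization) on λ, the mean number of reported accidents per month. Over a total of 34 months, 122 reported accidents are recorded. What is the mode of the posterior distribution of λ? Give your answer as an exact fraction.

8/3

Total count 122 over total exposure 34 months.
Conjugate update: add total count to the shape and total exposure to the rate, giving Gamma(129, 48).
Posterior mode = (α'−1)/β' = 128/48 = 8/3.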